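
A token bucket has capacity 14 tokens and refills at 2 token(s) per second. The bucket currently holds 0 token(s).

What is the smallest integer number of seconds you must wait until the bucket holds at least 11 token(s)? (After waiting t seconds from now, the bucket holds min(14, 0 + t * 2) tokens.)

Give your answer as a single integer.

Need 0 + t * 2 >= 11, so t >= 11/2.
Smallest integer t = ceil(11/2) = 6.

Answer: 6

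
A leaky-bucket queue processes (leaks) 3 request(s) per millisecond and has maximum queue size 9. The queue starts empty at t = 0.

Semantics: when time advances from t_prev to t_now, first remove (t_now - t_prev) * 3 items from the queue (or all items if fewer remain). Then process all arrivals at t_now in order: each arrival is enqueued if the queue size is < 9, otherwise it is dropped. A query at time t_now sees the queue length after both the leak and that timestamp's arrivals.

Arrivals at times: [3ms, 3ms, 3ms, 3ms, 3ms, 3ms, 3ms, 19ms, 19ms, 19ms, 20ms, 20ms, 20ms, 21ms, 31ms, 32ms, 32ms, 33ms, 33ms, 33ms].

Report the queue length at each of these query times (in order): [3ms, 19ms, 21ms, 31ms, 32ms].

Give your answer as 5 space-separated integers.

Queue lengths at query times:
  query t=3ms: backlog = 7
  query t=19ms: backlog = 3
  query t=21ms: backlog = 1
  query t=31ms: backlog = 1
  query t=32ms: backlog = 2

Answer: 7 3 1 1 2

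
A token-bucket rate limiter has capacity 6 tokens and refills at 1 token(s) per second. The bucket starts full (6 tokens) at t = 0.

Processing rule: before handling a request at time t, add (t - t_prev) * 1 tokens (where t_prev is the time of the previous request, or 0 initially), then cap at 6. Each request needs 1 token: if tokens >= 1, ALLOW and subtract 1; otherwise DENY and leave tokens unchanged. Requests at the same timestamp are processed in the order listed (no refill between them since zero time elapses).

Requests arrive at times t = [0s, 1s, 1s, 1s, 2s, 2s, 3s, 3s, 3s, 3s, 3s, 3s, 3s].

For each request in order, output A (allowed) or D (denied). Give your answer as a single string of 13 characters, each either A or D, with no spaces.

Simulating step by step:
  req#1 t=0s: ALLOW
  req#2 t=1s: ALLOW
  req#3 t=1s: ALLOW
  req#4 t=1s: ALLOW
  req#5 t=2s: ALLOW
  req#6 t=2s: ALLOW
  req#7 t=3s: ALLOW
  req#8 t=3s: ALLOW
  req#9 t=3s: ALLOW
  req#10 t=3s: DENY
  req#11 t=3s: DENY
  req#12 t=3s: DENY
  req#13 t=3s: DENY

Answer: AAAAAAAAADDDD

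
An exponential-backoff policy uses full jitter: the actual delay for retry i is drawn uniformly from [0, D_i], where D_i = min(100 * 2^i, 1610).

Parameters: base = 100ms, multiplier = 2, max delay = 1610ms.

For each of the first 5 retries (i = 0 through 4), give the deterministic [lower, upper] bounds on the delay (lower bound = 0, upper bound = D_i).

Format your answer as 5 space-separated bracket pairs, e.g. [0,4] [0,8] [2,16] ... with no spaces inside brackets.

Answer: [0,100] [0,200] [0,400] [0,800] [0,1600]

Derivation:
Computing bounds per retry:
  i=0: D_i=min(100*2^0,1610)=100, bounds=[0,100]
  i=1: D_i=min(100*2^1,1610)=200, bounds=[0,200]
  i=2: D_i=min(100*2^2,1610)=400, bounds=[0,400]
  i=3: D_i=min(100*2^3,1610)=800, bounds=[0,800]
  i=4: D_i=min(100*2^4,1610)=1600, bounds=[0,1600]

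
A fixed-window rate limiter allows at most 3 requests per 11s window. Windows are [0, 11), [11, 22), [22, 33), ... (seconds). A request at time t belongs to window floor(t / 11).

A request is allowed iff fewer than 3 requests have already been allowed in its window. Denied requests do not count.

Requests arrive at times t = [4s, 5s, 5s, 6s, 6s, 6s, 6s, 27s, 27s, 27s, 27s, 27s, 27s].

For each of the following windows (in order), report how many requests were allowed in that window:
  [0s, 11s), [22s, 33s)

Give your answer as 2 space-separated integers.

Processing requests:
  req#1 t=4s (window 0): ALLOW
  req#2 t=5s (window 0): ALLOW
  req#3 t=5s (window 0): ALLOW
  req#4 t=6s (window 0): DENY
  req#5 t=6s (window 0): DENY
  req#6 t=6s (window 0): DENY
  req#7 t=6s (window 0): DENY
  req#8 t=27s (window 2): ALLOW
  req#9 t=27s (window 2): ALLOW
  req#10 t=27s (window 2): ALLOW
  req#11 t=27s (window 2): DENY
  req#12 t=27s (window 2): DENY
  req#13 t=27s (window 2): DENY

Allowed counts by window: 3 3

Answer: 3 3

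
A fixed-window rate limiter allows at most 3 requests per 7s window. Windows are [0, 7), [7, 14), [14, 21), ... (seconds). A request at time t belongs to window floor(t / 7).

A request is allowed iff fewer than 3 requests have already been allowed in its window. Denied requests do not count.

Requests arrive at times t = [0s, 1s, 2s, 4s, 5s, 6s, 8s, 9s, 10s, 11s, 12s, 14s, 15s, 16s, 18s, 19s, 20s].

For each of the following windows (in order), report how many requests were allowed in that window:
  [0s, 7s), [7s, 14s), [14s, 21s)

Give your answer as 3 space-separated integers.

Processing requests:
  req#1 t=0s (window 0): ALLOW
  req#2 t=1s (window 0): ALLOW
  req#3 t=2s (window 0): ALLOW
  req#4 t=4s (window 0): DENY
  req#5 t=5s (window 0): DENY
  req#6 t=6s (window 0): DENY
  req#7 t=8s (window 1): ALLOW
  req#8 t=9s (window 1): ALLOW
  req#9 t=10s (window 1): ALLOW
  req#10 t=11s (window 1): DENY
  req#11 t=12s (window 1): DENY
  req#12 t=14s (window 2): ALLOW
  req#13 t=15s (window 2): ALLOW
  req#14 t=16s (window 2): ALLOW
  req#15 t=18s (window 2): DENY
  req#16 t=19s (window 2): DENY
  req#17 t=20s (window 2): DENY

Allowed counts by window: 3 3 3

Answer: 3 3 3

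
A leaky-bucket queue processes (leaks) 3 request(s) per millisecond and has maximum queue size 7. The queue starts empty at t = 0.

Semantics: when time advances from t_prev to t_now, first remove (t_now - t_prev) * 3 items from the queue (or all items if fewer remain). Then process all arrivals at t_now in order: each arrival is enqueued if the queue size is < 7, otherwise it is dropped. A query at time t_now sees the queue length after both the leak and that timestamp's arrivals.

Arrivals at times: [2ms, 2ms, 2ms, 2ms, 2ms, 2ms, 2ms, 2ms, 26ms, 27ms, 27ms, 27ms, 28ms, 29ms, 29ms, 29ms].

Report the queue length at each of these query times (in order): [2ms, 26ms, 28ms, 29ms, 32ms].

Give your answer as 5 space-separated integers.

Queue lengths at query times:
  query t=2ms: backlog = 7
  query t=26ms: backlog = 1
  query t=28ms: backlog = 1
  query t=29ms: backlog = 3
  query t=32ms: backlog = 0

Answer: 7 1 1 3 0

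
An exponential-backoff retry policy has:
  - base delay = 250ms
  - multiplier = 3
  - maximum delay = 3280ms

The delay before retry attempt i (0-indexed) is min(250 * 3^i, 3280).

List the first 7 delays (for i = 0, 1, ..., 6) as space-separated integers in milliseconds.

Answer: 250 750 2250 3280 3280 3280 3280

Derivation:
Computing each delay:
  i=0: min(250*3^0, 3280) = 250
  i=1: min(250*3^1, 3280) = 750
  i=2: min(250*3^2, 3280) = 2250
  i=3: min(250*3^3, 3280) = 3280
  i=4: min(250*3^4, 3280) = 3280
  i=5: min(250*3^5, 3280) = 3280
  i=6: min(250*3^6, 3280) = 3280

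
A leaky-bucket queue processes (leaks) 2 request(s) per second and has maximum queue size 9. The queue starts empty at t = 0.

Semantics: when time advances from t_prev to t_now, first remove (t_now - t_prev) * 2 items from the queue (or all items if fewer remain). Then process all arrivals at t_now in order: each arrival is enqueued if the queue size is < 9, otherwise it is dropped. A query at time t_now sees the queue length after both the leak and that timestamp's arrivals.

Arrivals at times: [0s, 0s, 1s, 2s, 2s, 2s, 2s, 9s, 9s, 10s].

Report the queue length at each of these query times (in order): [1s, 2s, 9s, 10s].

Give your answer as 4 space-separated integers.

Answer: 1 4 2 1

Derivation:
Queue lengths at query times:
  query t=1s: backlog = 1
  query t=2s: backlog = 4
  query t=9s: backlog = 2
  query t=10s: backlog = 1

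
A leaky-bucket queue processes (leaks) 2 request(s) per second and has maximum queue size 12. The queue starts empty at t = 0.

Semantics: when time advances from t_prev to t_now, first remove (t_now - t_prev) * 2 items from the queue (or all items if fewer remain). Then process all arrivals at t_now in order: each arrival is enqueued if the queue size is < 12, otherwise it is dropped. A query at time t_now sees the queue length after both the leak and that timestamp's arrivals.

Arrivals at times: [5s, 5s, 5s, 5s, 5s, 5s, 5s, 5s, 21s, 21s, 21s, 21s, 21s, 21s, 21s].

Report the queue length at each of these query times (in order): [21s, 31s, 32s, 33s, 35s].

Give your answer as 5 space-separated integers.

Queue lengths at query times:
  query t=21s: backlog = 7
  query t=31s: backlog = 0
  query t=32s: backlog = 0
  query t=33s: backlog = 0
  query t=35s: backlog = 0

Answer: 7 0 0 0 0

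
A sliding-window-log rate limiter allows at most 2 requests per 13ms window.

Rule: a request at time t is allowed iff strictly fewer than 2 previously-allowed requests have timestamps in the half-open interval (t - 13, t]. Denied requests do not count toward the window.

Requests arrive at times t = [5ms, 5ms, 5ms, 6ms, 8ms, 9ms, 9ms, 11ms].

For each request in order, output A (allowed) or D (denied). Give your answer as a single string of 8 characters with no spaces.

Tracking allowed requests in the window:
  req#1 t=5ms: ALLOW
  req#2 t=5ms: ALLOW
  req#3 t=5ms: DENY
  req#4 t=6ms: DENY
  req#5 t=8ms: DENY
  req#6 t=9ms: DENY
  req#7 t=9ms: DENY
  req#8 t=11ms: DENY

Answer: AADDDDDD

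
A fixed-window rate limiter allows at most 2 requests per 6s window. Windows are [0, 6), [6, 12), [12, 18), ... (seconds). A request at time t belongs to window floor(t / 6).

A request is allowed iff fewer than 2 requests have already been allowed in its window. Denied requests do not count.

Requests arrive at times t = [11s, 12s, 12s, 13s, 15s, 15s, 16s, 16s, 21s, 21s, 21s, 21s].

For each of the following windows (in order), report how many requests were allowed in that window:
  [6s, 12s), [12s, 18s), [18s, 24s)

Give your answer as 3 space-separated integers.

Processing requests:
  req#1 t=11s (window 1): ALLOW
  req#2 t=12s (window 2): ALLOW
  req#3 t=12s (window 2): ALLOW
  req#4 t=13s (window 2): DENY
  req#5 t=15s (window 2): DENY
  req#6 t=15s (window 2): DENY
  req#7 t=16s (window 2): DENY
  req#8 t=16s (window 2): DENY
  req#9 t=21s (window 3): ALLOW
  req#10 t=21s (window 3): ALLOW
  req#11 t=21s (window 3): DENY
  req#12 t=21s (window 3): DENY

Allowed counts by window: 1 2 2

Answer: 1 2 2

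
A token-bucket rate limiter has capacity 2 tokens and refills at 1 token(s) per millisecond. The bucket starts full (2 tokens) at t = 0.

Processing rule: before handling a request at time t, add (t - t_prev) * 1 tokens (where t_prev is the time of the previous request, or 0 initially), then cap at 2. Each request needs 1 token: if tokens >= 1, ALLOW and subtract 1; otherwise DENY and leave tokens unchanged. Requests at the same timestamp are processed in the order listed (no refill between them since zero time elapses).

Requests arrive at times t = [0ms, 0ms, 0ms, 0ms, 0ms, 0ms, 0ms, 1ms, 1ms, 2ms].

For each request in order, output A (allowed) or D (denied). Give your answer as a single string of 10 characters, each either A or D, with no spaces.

Answer: AADDDDDADA

Derivation:
Simulating step by step:
  req#1 t=0ms: ALLOW
  req#2 t=0ms: ALLOW
  req#3 t=0ms: DENY
  req#4 t=0ms: DENY
  req#5 t=0ms: DENY
  req#6 t=0ms: DENY
  req#7 t=0ms: DENY
  req#8 t=1ms: ALLOW
  req#9 t=1ms: DENY
  req#10 t=2ms: ALLOW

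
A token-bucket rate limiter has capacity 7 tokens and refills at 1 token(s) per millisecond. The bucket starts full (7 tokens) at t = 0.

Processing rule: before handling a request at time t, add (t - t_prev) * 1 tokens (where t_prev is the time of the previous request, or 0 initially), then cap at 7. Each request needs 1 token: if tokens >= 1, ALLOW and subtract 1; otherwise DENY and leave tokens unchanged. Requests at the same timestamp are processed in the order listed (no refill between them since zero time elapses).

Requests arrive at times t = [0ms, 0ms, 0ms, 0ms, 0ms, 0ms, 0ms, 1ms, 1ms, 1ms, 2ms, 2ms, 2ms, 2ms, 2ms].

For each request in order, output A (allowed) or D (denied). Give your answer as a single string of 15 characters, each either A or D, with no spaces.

Answer: AAAAAAAADDADDDD

Derivation:
Simulating step by step:
  req#1 t=0ms: ALLOW
  req#2 t=0ms: ALLOW
  req#3 t=0ms: ALLOW
  req#4 t=0ms: ALLOW
  req#5 t=0ms: ALLOW
  req#6 t=0ms: ALLOW
  req#7 t=0ms: ALLOW
  req#8 t=1ms: ALLOW
  req#9 t=1ms: DENY
  req#10 t=1ms: DENY
  req#11 t=2ms: ALLOW
  req#12 t=2ms: DENY
  req#13 t=2ms: DENY
  req#14 t=2ms: DENY
  req#15 t=2ms: DENY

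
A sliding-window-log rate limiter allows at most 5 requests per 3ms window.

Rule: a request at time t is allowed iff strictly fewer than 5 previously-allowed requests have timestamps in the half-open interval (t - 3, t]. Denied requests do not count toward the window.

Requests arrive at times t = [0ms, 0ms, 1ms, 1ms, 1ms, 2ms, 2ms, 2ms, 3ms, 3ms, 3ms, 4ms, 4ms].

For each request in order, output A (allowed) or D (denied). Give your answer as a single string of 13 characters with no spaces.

Tracking allowed requests in the window:
  req#1 t=0ms: ALLOW
  req#2 t=0ms: ALLOW
  req#3 t=1ms: ALLOW
  req#4 t=1ms: ALLOW
  req#5 t=1ms: ALLOW
  req#6 t=2ms: DENY
  req#7 t=2ms: DENY
  req#8 t=2ms: DENY
  req#9 t=3ms: ALLOW
  req#10 t=3ms: ALLOW
  req#11 t=3ms: DENY
  req#12 t=4ms: ALLOW
  req#13 t=4ms: ALLOW

Answer: AAAAADDDAADAA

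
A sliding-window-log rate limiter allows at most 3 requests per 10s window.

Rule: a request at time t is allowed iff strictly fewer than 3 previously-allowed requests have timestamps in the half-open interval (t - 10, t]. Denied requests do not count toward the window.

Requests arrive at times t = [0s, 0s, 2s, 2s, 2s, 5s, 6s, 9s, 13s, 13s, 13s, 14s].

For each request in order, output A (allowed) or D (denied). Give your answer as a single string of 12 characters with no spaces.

Answer: AAADDDDDAAAD

Derivation:
Tracking allowed requests in the window:
  req#1 t=0s: ALLOW
  req#2 t=0s: ALLOW
  req#3 t=2s: ALLOW
  req#4 t=2s: DENY
  req#5 t=2s: DENY
  req#6 t=5s: DENY
  req#7 t=6s: DENY
  req#8 t=9s: DENY
  req#9 t=13s: ALLOW
  req#10 t=13s: ALLOW
  req#11 t=13s: ALLOW
  req#12 t=14s: DENY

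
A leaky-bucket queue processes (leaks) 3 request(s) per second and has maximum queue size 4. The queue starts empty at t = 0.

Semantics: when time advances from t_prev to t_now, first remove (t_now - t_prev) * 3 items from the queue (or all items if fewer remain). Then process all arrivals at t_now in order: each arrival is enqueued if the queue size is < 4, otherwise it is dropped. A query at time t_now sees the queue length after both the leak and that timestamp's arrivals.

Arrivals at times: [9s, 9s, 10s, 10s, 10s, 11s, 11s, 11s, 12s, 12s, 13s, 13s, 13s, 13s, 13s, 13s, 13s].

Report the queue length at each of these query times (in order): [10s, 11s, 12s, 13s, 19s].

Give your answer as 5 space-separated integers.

Answer: 3 3 2 4 0

Derivation:
Queue lengths at query times:
  query t=10s: backlog = 3
  query t=11s: backlog = 3
  query t=12s: backlog = 2
  query t=13s: backlog = 4
  query t=19s: backlog = 0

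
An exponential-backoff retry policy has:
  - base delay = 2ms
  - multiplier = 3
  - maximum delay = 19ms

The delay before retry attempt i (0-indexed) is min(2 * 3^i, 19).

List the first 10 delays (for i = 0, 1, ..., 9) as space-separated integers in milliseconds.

Answer: 2 6 18 19 19 19 19 19 19 19

Derivation:
Computing each delay:
  i=0: min(2*3^0, 19) = 2
  i=1: min(2*3^1, 19) = 6
  i=2: min(2*3^2, 19) = 18
  i=3: min(2*3^3, 19) = 19
  i=4: min(2*3^4, 19) = 19
  i=5: min(2*3^5, 19) = 19
  i=6: min(2*3^6, 19) = 19
  i=7: min(2*3^7, 19) = 19
  i=8: min(2*3^8, 19) = 19
  i=9: min(2*3^9, 19) = 19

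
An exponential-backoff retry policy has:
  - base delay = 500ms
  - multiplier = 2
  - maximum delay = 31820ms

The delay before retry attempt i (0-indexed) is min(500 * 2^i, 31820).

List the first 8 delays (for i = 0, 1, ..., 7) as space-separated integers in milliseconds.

Computing each delay:
  i=0: min(500*2^0, 31820) = 500
  i=1: min(500*2^1, 31820) = 1000
  i=2: min(500*2^2, 31820) = 2000
  i=3: min(500*2^3, 31820) = 4000
  i=4: min(500*2^4, 31820) = 8000
  i=5: min(500*2^5, 31820) = 16000
  i=6: min(500*2^6, 31820) = 31820
  i=7: min(500*2^7, 31820) = 31820

Answer: 500 1000 2000 4000 8000 16000 31820 31820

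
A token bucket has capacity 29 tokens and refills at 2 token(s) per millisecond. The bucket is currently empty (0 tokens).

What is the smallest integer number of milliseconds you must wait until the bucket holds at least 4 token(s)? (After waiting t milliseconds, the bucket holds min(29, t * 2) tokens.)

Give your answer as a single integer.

Need t * 2 >= 4, so t >= 4/2.
Smallest integer t = ceil(4/2) = 2.

Answer: 2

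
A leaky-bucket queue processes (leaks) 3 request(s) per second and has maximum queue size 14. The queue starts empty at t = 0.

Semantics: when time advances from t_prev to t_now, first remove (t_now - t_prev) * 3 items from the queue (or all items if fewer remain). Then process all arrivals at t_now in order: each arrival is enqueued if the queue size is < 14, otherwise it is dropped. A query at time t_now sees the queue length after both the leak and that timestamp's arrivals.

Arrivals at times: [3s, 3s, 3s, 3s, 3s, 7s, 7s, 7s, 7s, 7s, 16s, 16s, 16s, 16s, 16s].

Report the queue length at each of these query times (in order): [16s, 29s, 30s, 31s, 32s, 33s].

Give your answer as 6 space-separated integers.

Queue lengths at query times:
  query t=16s: backlog = 5
  query t=29s: backlog = 0
  query t=30s: backlog = 0
  query t=31s: backlog = 0
  query t=32s: backlog = 0
  query t=33s: backlog = 0

Answer: 5 0 0 0 0 0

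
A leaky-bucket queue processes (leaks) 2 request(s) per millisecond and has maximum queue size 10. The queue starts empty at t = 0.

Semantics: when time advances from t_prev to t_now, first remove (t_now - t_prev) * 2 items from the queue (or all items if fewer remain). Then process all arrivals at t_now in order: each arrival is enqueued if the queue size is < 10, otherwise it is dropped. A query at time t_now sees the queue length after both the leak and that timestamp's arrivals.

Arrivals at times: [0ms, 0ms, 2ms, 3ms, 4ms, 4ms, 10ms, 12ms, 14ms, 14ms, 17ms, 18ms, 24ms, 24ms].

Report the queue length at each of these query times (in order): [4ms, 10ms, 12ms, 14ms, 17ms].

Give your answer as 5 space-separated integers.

Queue lengths at query times:
  query t=4ms: backlog = 2
  query t=10ms: backlog = 1
  query t=12ms: backlog = 1
  query t=14ms: backlog = 2
  query t=17ms: backlog = 1

Answer: 2 1 1 2 1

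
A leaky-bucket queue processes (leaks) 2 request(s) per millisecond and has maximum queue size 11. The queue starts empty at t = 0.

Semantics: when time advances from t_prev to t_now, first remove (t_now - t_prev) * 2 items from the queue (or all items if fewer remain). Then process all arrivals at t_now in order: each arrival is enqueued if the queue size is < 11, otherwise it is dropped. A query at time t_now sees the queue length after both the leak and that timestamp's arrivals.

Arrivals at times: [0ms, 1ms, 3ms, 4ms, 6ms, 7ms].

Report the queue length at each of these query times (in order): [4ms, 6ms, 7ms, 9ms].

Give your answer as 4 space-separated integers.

Answer: 1 1 1 0

Derivation:
Queue lengths at query times:
  query t=4ms: backlog = 1
  query t=6ms: backlog = 1
  query t=7ms: backlog = 1
  query t=9ms: backlog = 0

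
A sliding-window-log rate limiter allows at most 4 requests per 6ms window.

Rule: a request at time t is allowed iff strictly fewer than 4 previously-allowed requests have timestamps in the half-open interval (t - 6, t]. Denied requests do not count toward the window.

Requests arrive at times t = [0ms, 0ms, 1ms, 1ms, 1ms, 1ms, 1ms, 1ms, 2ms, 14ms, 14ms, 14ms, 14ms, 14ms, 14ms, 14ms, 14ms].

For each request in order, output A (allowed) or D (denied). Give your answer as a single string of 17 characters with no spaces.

Answer: AAAADDDDDAAAADDDD

Derivation:
Tracking allowed requests in the window:
  req#1 t=0ms: ALLOW
  req#2 t=0ms: ALLOW
  req#3 t=1ms: ALLOW
  req#4 t=1ms: ALLOW
  req#5 t=1ms: DENY
  req#6 t=1ms: DENY
  req#7 t=1ms: DENY
  req#8 t=1ms: DENY
  req#9 t=2ms: DENY
  req#10 t=14ms: ALLOW
  req#11 t=14ms: ALLOW
  req#12 t=14ms: ALLOW
  req#13 t=14ms: ALLOW
  req#14 t=14ms: DENY
  req#15 t=14ms: DENY
  req#16 t=14ms: DENY
  req#17 t=14ms: DENY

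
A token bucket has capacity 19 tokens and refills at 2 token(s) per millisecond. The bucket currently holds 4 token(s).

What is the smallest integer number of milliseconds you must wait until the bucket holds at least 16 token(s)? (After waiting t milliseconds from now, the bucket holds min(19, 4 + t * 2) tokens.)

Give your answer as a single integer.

Answer: 6

Derivation:
Need 4 + t * 2 >= 16, so t >= 12/2.
Smallest integer t = ceil(12/2) = 6.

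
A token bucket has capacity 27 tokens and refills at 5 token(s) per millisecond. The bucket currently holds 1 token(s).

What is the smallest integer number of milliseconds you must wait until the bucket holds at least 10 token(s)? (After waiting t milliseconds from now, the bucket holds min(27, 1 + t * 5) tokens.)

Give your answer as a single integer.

Need 1 + t * 5 >= 10, so t >= 9/5.
Smallest integer t = ceil(9/5) = 2.

Answer: 2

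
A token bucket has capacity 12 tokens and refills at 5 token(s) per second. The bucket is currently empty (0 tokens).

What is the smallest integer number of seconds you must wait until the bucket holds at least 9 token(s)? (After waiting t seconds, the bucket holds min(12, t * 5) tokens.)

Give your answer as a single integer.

Need t * 5 >= 9, so t >= 9/5.
Smallest integer t = ceil(9/5) = 2.

Answer: 2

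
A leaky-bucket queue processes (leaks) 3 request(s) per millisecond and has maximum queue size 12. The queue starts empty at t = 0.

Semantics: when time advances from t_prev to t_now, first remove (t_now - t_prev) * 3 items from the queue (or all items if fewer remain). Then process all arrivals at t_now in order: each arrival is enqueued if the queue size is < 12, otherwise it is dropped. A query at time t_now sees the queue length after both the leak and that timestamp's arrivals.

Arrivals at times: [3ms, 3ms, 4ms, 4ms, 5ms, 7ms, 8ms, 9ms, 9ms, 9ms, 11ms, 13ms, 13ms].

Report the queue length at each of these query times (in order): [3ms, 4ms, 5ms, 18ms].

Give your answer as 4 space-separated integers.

Queue lengths at query times:
  query t=3ms: backlog = 2
  query t=4ms: backlog = 2
  query t=5ms: backlog = 1
  query t=18ms: backlog = 0

Answer: 2 2 1 0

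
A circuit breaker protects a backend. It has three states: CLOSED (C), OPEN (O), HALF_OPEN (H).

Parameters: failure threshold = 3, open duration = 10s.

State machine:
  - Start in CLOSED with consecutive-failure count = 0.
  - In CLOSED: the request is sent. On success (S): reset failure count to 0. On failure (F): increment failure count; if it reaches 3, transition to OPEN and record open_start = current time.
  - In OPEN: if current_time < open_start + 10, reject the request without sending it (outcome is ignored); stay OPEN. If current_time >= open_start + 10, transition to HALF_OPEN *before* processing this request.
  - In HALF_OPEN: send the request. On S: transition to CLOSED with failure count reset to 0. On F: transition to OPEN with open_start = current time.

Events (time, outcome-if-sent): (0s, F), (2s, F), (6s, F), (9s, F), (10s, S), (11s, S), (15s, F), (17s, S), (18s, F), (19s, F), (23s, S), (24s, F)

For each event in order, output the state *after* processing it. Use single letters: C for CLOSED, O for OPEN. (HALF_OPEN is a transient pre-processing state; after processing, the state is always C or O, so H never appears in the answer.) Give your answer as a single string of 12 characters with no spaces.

Answer: CCOOOOOCCCCC

Derivation:
State after each event:
  event#1 t=0s outcome=F: state=CLOSED
  event#2 t=2s outcome=F: state=CLOSED
  event#3 t=6s outcome=F: state=OPEN
  event#4 t=9s outcome=F: state=OPEN
  event#5 t=10s outcome=S: state=OPEN
  event#6 t=11s outcome=S: state=OPEN
  event#7 t=15s outcome=F: state=OPEN
  event#8 t=17s outcome=S: state=CLOSED
  event#9 t=18s outcome=F: state=CLOSED
  event#10 t=19s outcome=F: state=CLOSED
  event#11 t=23s outcome=S: state=CLOSED
  event#12 t=24s outcome=F: state=CLOSED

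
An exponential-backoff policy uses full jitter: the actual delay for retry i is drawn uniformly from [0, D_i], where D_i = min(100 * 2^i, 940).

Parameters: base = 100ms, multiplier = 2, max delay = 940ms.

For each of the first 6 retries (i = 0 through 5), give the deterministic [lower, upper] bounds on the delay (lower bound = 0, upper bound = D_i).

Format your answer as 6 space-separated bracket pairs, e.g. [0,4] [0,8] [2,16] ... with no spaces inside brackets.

Computing bounds per retry:
  i=0: D_i=min(100*2^0,940)=100, bounds=[0,100]
  i=1: D_i=min(100*2^1,940)=200, bounds=[0,200]
  i=2: D_i=min(100*2^2,940)=400, bounds=[0,400]
  i=3: D_i=min(100*2^3,940)=800, bounds=[0,800]
  i=4: D_i=min(100*2^4,940)=940, bounds=[0,940]
  i=5: D_i=min(100*2^5,940)=940, bounds=[0,940]

Answer: [0,100] [0,200] [0,400] [0,800] [0,940] [0,940]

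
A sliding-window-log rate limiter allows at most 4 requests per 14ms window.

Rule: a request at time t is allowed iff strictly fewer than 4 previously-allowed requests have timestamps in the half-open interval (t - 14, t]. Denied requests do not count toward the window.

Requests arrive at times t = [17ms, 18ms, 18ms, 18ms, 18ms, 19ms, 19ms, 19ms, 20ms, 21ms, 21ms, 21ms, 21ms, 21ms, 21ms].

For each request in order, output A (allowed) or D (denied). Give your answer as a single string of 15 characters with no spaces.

Tracking allowed requests in the window:
  req#1 t=17ms: ALLOW
  req#2 t=18ms: ALLOW
  req#3 t=18ms: ALLOW
  req#4 t=18ms: ALLOW
  req#5 t=18ms: DENY
  req#6 t=19ms: DENY
  req#7 t=19ms: DENY
  req#8 t=19ms: DENY
  req#9 t=20ms: DENY
  req#10 t=21ms: DENY
  req#11 t=21ms: DENY
  req#12 t=21ms: DENY
  req#13 t=21ms: DENY
  req#14 t=21ms: DENY
  req#15 t=21ms: DENY

Answer: AAAADDDDDDDDDDD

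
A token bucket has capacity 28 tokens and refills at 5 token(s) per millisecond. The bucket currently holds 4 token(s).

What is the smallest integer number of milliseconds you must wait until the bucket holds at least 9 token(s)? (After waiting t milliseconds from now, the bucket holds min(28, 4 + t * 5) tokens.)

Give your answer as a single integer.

Need 4 + t * 5 >= 9, so t >= 5/5.
Smallest integer t = ceil(5/5) = 1.

Answer: 1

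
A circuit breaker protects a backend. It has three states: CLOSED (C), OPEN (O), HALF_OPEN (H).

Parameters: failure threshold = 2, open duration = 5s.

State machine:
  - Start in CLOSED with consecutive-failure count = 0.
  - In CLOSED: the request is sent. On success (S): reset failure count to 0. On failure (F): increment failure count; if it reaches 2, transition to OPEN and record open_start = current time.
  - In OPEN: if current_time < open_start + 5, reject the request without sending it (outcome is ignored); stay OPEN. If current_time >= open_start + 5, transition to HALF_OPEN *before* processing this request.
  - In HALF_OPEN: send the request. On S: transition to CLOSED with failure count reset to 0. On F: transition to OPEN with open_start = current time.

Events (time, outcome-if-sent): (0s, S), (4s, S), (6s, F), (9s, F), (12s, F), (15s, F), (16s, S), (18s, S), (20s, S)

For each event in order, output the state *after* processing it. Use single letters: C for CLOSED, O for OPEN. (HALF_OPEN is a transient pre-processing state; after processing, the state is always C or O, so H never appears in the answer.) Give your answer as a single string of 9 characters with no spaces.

State after each event:
  event#1 t=0s outcome=S: state=CLOSED
  event#2 t=4s outcome=S: state=CLOSED
  event#3 t=6s outcome=F: state=CLOSED
  event#4 t=9s outcome=F: state=OPEN
  event#5 t=12s outcome=F: state=OPEN
  event#6 t=15s outcome=F: state=OPEN
  event#7 t=16s outcome=S: state=OPEN
  event#8 t=18s outcome=S: state=OPEN
  event#9 t=20s outcome=S: state=CLOSED

Answer: CCCOOOOOC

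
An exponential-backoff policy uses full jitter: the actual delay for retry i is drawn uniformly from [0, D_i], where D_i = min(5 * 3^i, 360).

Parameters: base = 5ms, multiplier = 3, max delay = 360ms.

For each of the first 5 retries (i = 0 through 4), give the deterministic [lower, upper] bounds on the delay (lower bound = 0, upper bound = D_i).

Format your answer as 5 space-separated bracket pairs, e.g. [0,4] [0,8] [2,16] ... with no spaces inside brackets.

Answer: [0,5] [0,15] [0,45] [0,135] [0,360]

Derivation:
Computing bounds per retry:
  i=0: D_i=min(5*3^0,360)=5, bounds=[0,5]
  i=1: D_i=min(5*3^1,360)=15, bounds=[0,15]
  i=2: D_i=min(5*3^2,360)=45, bounds=[0,45]
  i=3: D_i=min(5*3^3,360)=135, bounds=[0,135]
  i=4: D_i=min(5*3^4,360)=360, bounds=[0,360]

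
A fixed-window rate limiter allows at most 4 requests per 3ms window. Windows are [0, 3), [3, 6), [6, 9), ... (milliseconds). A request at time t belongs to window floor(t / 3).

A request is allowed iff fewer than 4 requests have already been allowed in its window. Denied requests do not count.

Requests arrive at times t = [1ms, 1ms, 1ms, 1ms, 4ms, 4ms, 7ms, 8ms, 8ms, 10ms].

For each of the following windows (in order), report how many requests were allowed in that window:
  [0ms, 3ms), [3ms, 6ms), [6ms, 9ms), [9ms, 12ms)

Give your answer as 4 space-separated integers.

Processing requests:
  req#1 t=1ms (window 0): ALLOW
  req#2 t=1ms (window 0): ALLOW
  req#3 t=1ms (window 0): ALLOW
  req#4 t=1ms (window 0): ALLOW
  req#5 t=4ms (window 1): ALLOW
  req#6 t=4ms (window 1): ALLOW
  req#7 t=7ms (window 2): ALLOW
  req#8 t=8ms (window 2): ALLOW
  req#9 t=8ms (window 2): ALLOW
  req#10 t=10ms (window 3): ALLOW

Allowed counts by window: 4 2 3 1

Answer: 4 2 3 1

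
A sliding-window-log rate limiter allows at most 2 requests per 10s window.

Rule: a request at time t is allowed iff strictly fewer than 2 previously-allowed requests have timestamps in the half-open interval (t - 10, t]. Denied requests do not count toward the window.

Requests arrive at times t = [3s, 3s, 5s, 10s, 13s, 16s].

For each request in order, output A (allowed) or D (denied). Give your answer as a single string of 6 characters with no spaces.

Tracking allowed requests in the window:
  req#1 t=3s: ALLOW
  req#2 t=3s: ALLOW
  req#3 t=5s: DENY
  req#4 t=10s: DENY
  req#5 t=13s: ALLOW
  req#6 t=16s: ALLOW

Answer: AADDAA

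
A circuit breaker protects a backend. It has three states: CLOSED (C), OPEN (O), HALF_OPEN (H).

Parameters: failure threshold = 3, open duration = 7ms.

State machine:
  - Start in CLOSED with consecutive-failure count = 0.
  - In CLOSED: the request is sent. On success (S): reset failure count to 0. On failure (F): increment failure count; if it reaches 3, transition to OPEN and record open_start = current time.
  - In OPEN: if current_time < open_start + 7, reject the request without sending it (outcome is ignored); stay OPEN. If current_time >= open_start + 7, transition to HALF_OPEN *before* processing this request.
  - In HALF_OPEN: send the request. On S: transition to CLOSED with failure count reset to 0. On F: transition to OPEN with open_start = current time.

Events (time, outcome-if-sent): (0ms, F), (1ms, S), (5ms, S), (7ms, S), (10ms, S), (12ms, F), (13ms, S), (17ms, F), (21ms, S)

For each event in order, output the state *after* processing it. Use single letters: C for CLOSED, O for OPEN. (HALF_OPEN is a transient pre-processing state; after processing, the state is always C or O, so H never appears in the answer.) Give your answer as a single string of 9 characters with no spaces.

Answer: CCCCCCCCC

Derivation:
State after each event:
  event#1 t=0ms outcome=F: state=CLOSED
  event#2 t=1ms outcome=S: state=CLOSED
  event#3 t=5ms outcome=S: state=CLOSED
  event#4 t=7ms outcome=S: state=CLOSED
  event#5 t=10ms outcome=S: state=CLOSED
  event#6 t=12ms outcome=F: state=CLOSED
  event#7 t=13ms outcome=S: state=CLOSED
  event#8 t=17ms outcome=F: state=CLOSED
  event#9 t=21ms outcome=S: state=CLOSED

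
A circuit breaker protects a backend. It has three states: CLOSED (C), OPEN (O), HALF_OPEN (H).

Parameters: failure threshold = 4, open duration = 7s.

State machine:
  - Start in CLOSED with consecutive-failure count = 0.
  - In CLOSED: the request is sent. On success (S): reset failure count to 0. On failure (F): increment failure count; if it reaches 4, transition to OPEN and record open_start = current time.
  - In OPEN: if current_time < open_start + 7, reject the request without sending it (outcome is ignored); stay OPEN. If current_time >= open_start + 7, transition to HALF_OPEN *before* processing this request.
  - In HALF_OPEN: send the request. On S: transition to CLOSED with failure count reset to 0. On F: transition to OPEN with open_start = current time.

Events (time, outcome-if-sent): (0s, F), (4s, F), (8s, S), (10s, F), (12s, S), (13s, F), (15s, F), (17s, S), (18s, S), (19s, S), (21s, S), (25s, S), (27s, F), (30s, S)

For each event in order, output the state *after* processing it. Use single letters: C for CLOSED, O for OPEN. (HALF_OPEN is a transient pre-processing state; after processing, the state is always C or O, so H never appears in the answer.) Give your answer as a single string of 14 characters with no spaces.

Answer: CCCCCCCCCCCCCC

Derivation:
State after each event:
  event#1 t=0s outcome=F: state=CLOSED
  event#2 t=4s outcome=F: state=CLOSED
  event#3 t=8s outcome=S: state=CLOSED
  event#4 t=10s outcome=F: state=CLOSED
  event#5 t=12s outcome=S: state=CLOSED
  event#6 t=13s outcome=F: state=CLOSED
  event#7 t=15s outcome=F: state=CLOSED
  event#8 t=17s outcome=S: state=CLOSED
  event#9 t=18s outcome=S: state=CLOSED
  event#10 t=19s outcome=S: state=CLOSED
  event#11 t=21s outcome=S: state=CLOSED
  event#12 t=25s outcome=S: state=CLOSED
  event#13 t=27s outcome=F: state=CLOSED
  event#14 t=30s outcome=S: state=CLOSED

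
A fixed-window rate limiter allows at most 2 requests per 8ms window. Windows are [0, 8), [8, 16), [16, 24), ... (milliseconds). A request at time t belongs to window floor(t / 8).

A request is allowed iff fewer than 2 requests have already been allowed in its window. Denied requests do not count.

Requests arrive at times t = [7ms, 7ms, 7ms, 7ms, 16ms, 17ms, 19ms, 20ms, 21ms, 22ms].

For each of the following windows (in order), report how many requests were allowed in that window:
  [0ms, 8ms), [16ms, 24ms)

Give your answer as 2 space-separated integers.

Answer: 2 2

Derivation:
Processing requests:
  req#1 t=7ms (window 0): ALLOW
  req#2 t=7ms (window 0): ALLOW
  req#3 t=7ms (window 0): DENY
  req#4 t=7ms (window 0): DENY
  req#5 t=16ms (window 2): ALLOW
  req#6 t=17ms (window 2): ALLOW
  req#7 t=19ms (window 2): DENY
  req#8 t=20ms (window 2): DENY
  req#9 t=21ms (window 2): DENY
  req#10 t=22ms (window 2): DENY

Allowed counts by window: 2 2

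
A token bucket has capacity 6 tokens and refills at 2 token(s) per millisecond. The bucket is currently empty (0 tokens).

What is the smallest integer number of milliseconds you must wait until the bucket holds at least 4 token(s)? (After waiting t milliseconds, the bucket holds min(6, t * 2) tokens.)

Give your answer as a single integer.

Answer: 2

Derivation:
Need t * 2 >= 4, so t >= 4/2.
Smallest integer t = ceil(4/2) = 2.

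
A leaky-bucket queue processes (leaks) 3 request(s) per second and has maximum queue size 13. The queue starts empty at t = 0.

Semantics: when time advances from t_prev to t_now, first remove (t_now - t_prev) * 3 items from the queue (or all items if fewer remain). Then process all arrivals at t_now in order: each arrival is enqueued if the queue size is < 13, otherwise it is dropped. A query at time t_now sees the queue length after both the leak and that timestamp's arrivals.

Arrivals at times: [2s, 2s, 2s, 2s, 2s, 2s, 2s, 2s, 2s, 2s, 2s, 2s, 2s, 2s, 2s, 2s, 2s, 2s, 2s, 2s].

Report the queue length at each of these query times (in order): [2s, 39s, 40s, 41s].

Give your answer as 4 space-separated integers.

Queue lengths at query times:
  query t=2s: backlog = 13
  query t=39s: backlog = 0
  query t=40s: backlog = 0
  query t=41s: backlog = 0

Answer: 13 0 0 0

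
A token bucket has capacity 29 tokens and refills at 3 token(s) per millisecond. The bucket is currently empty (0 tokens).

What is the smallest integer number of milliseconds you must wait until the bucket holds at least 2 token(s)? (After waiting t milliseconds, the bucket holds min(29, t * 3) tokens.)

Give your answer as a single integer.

Answer: 1

Derivation:
Need t * 3 >= 2, so t >= 2/3.
Smallest integer t = ceil(2/3) = 1.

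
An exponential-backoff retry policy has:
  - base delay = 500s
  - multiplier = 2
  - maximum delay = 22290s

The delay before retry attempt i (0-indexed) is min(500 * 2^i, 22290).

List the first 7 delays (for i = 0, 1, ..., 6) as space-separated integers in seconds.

Computing each delay:
  i=0: min(500*2^0, 22290) = 500
  i=1: min(500*2^1, 22290) = 1000
  i=2: min(500*2^2, 22290) = 2000
  i=3: min(500*2^3, 22290) = 4000
  i=4: min(500*2^4, 22290) = 8000
  i=5: min(500*2^5, 22290) = 16000
  i=6: min(500*2^6, 22290) = 22290

Answer: 500 1000 2000 4000 8000 16000 22290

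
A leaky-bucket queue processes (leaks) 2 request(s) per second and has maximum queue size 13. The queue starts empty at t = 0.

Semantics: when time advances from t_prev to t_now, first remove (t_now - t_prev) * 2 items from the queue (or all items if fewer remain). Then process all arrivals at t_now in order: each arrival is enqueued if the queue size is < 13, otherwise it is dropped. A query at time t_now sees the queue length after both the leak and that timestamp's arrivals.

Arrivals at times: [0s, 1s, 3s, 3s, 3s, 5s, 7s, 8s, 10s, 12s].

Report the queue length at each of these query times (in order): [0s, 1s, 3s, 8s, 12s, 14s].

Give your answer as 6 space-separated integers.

Answer: 1 1 3 1 1 0

Derivation:
Queue lengths at query times:
  query t=0s: backlog = 1
  query t=1s: backlog = 1
  query t=3s: backlog = 3
  query t=8s: backlog = 1
  query t=12s: backlog = 1
  query t=14s: backlog = 0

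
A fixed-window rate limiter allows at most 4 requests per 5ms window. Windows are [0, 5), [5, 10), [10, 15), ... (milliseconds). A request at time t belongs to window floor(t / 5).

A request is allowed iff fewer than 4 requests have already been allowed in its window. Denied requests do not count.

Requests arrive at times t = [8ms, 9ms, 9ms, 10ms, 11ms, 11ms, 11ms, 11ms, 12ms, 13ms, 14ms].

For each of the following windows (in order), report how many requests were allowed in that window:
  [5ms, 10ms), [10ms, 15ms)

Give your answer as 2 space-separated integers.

Processing requests:
  req#1 t=8ms (window 1): ALLOW
  req#2 t=9ms (window 1): ALLOW
  req#3 t=9ms (window 1): ALLOW
  req#4 t=10ms (window 2): ALLOW
  req#5 t=11ms (window 2): ALLOW
  req#6 t=11ms (window 2): ALLOW
  req#7 t=11ms (window 2): ALLOW
  req#8 t=11ms (window 2): DENY
  req#9 t=12ms (window 2): DENY
  req#10 t=13ms (window 2): DENY
  req#11 t=14ms (window 2): DENY

Allowed counts by window: 3 4

Answer: 3 4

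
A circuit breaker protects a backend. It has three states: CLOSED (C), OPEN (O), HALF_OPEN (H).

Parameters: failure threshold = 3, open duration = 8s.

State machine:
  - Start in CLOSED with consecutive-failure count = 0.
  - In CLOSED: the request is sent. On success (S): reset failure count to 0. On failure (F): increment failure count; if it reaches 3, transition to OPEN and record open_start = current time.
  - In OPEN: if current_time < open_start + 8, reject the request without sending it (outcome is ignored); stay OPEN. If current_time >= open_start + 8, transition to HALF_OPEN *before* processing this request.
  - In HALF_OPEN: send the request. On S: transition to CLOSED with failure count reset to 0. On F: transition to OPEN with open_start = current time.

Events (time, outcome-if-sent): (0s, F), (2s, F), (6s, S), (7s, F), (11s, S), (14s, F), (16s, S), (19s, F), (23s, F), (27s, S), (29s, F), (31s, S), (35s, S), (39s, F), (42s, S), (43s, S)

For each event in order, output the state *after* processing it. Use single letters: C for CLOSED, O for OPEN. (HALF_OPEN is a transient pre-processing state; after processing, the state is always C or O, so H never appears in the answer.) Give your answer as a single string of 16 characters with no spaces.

State after each event:
  event#1 t=0s outcome=F: state=CLOSED
  event#2 t=2s outcome=F: state=CLOSED
  event#3 t=6s outcome=S: state=CLOSED
  event#4 t=7s outcome=F: state=CLOSED
  event#5 t=11s outcome=S: state=CLOSED
  event#6 t=14s outcome=F: state=CLOSED
  event#7 t=16s outcome=S: state=CLOSED
  event#8 t=19s outcome=F: state=CLOSED
  event#9 t=23s outcome=F: state=CLOSED
  event#10 t=27s outcome=S: state=CLOSED
  event#11 t=29s outcome=F: state=CLOSED
  event#12 t=31s outcome=S: state=CLOSED
  event#13 t=35s outcome=S: state=CLOSED
  event#14 t=39s outcome=F: state=CLOSED
  event#15 t=42s outcome=S: state=CLOSED
  event#16 t=43s outcome=S: state=CLOSED

Answer: CCCCCCCCCCCCCCCC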